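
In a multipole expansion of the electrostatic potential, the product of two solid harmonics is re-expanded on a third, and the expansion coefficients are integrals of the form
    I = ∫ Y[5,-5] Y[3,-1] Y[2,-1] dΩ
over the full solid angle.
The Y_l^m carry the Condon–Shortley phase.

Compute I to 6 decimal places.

m-sum = -5 − 1 − 1 = -7 ≠ 0 ⇒ I = 0

0.000000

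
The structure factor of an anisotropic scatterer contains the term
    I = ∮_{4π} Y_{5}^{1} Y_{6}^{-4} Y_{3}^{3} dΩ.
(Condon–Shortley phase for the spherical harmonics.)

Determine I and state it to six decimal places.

Rules hold: Σm=0, L=14 even, 1≤3≤11.
N = 11·13·7 = 1001
Δ = 8!·2!·4!/15! = 1/675675
Racah Σ t=3..5: t=3:−1/8640 t=4:+1/2304 t=5:−1/8640 = 7/34560
⇒ 3j(5 6 3; 0 0 0)² = 7/429, sgn -1
Racah Σ t=2..2: t=2:+1/69120 = 1/69120
⇒ 3j(5 6 3; 1 -4 3)² = 4/143, sgn +1
4πI² = N·(3j₀)²·(3jₘ)² = 196/429
I = -1·√(0.456876/4π) = -0.19067531

-0.190675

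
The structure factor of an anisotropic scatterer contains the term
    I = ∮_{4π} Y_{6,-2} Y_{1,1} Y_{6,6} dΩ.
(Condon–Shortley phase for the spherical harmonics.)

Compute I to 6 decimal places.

m-sum = -2 + 1 + 6 = 5 ≠ 0 ⇒ I = 0

0.000000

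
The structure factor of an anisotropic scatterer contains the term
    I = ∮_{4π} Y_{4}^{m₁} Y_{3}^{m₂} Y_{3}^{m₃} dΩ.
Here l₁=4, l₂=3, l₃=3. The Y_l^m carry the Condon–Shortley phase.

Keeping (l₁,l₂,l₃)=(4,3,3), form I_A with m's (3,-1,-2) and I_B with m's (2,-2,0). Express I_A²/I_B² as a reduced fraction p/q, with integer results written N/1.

14/3

Same 4,3,3: normalisation and zero-m 3j drop out of the ratio.
A: Δ: 4! 4! 2! / 11! → 1/34650; sum: t=0:+1/288 t=1:−1/144 = -1/288; 3j²(4 3 3; 3 -1 -2) = Δ·Π!·Σ² = 1/99  (sign +1)
B: Δ: 4! 4! 2! / 11! → 1/34650; sum: t=0:+1/96 t=1:−1/72 = -1/288; 3j²(4 3 3; 2 -2 0) = Δ·Π!·Σ² = 1/462  (sign +1)
I_A²/I_B² = (1/99)/(1/462) = 14/3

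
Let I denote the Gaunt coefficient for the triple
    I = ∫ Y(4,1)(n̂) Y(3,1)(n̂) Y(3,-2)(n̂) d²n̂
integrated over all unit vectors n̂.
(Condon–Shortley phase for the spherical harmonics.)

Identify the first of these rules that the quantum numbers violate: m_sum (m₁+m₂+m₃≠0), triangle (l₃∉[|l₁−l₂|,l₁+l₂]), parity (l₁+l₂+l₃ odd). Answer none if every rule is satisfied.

Σmᵢ = 0  ✓
l₃∈[|l₁−l₂|,l₁+l₂]=[1,7], have l₃=3  ✓
Σlᵢ = 10 ⇒ even  ✓

none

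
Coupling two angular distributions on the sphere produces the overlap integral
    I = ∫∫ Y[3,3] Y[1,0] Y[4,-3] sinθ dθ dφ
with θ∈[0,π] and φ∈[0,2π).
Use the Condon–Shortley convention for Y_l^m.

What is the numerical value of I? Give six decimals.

m-sum 0 ✓  L=8 even ✓  2≤4≤4 ✓
Π(2lᵢ+1) = 7×3×9 = 189
triangle coeff Δ(3,1,4) = 1/252
Σ_t [0,0]: t=0:+1/36 = 1/36
(3j)²=4/63 [(3 1 4; 0 0 0)], sign=+1
Σ_t [0,0]: t=0:+1/720 = 1/720
(3j)²=1/36 [(3 1 4; 3 0 -3)], sign=-1
⇒ 4πI² = 1/3
I = (-1)√(1/3/(4π)) = -0.16286750

-0.162868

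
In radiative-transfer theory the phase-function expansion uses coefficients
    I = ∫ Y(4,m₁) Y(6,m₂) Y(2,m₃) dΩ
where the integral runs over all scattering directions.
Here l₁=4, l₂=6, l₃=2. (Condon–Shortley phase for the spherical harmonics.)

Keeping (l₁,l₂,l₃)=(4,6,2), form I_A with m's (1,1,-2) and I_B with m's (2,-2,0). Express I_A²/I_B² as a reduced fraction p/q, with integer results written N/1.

5/24

Same 4,6,2: normalisation and zero-m 3j drop out of the ratio.
A: Δ: 8! 0! 4! / 13! → 1/6435; sum: t=3:−1/17280 = -1/17280; 3j²(4 6 2; 1 1 -2) = Δ·Π!·Σ² = 7/1287  (sign -1)
B: Δ: 8! 0! 4! / 13! → 1/6435; sum: t=2:+1/5760 = 1/5760; 3j²(4 6 2; 2 -2 0) = Δ·Π!·Σ² = 56/2145  (sign +1)
I_A²/I_B² = (7/1287)/(56/2145) = 5/24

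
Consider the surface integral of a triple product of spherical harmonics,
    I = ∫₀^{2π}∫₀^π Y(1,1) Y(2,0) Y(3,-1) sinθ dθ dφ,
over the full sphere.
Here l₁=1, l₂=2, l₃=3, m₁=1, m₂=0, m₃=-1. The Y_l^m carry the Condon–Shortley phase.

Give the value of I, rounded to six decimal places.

-0.202301

Checks pass: Σm=0; 6 even; l₃=3∈[1,3].
(2·1+1)(2·2+1)(2·3+1) = 105
Δ: 0! 2! 4! / 7! → 1/105
sum: t=0:+1/4 = 1/4
3j²(1 2 3; 0 0 0) = Δ·Π!·Σ² = 3/35  (sign -1)
sum: t=0:+1/8 = 1/8
3j²(1 2 3; 1 0 -1) = Δ·Π!·Σ² = 2/35  (sign +1)
combine: 4πI² = 105·3/35·2/35 = 18/35
take √, sign -1: I = -0.20230066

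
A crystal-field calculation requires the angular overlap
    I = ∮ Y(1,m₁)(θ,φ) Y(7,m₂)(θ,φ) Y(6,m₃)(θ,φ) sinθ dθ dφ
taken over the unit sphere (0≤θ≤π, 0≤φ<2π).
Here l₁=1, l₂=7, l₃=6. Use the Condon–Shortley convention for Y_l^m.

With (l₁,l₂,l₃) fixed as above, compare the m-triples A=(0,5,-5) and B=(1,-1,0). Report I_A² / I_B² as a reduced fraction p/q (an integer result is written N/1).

l's match ⇒ only the (l;m) 3-j factors differ between A and B.
A: triangle coeff Δ(1,7,6) = 1/1365; Σ_t [1,1]: t=1:−1/39916800 = -1/39916800; (3j)²=8/455 [(1 7 6; 0 5 -5)], sign=+1
B: triangle coeff Δ(1,7,6) = 1/1365; Σ_t [0,0]: t=0:+1/1036800 = 1/1036800; (3j)²=4/195 [(1 7 6; 1 -1 0)], sign=+1
I_A²/I_B² = (8/455)/(4/195) = 6/7

6/7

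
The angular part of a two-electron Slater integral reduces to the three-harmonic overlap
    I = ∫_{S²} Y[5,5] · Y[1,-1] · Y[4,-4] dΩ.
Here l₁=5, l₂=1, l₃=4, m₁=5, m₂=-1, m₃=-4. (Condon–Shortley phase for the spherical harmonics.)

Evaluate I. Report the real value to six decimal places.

Rules hold: Σm=0, L=10 even, 4≤4≤6.
N = 11·3·9 = 297
Δ = 2!·8!·0!/11! = 1/495
Racah Σ t=1..1: t=1:−1/576 = -1/576
⇒ 3j(5 1 4; 0 0 0)² = 5/99, sgn -1
Racah Σ t=0..0: t=0:+1/80640 = 1/80640
⇒ 3j(5 1 4; 5 -1 -4)² = 1/11, sgn +1
4πI² = N·(3j₀)²·(3jₘ)² = 15/11
I = -1·√(1.36364/4π) = -0.32941575

-0.329416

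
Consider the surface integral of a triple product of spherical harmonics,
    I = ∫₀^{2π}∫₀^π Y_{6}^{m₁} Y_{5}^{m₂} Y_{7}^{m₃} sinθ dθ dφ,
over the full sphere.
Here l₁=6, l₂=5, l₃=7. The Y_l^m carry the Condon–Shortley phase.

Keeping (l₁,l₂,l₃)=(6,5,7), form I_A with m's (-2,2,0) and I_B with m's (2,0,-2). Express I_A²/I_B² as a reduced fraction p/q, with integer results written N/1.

164738/405

l's match ⇒ only the (l;m) 3-j factors differ between A and B.
A: triangle coeff Δ(6,5,7) = 1/174594420; Σ_t [1,4]: t=1:−1/21772800 t=2:+1/691200 t=3:−1/207360 t=4:+1/497664 = -41/29030400; (3j)²=11767/1385670 [(6 5 7; -2 2 0)], sign=+1
B: triangle coeff Δ(6,5,7) = 1/174594420; Σ_t [0,4]: t=0:+1/1658880 t=1:−1/207360 t=2:+1/207360 t=3:−1/1451520 t=4:+1/116121600 = -1/12902400; (3j)²=27/1293292 [(6 5 7; 2 0 -2)], sign=+1
I_A²/I_B² = (11767/1385670)/(27/1293292) = 164738/405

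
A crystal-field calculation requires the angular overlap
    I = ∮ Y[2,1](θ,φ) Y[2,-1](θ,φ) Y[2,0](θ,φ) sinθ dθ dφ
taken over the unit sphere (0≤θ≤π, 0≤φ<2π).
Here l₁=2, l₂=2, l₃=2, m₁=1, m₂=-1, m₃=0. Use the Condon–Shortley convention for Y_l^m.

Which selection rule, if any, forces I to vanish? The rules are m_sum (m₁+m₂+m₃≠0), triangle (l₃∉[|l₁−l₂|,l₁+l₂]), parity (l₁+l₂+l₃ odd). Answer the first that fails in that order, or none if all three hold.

none

m₁+m₂+m₃ = 1 − 1 + 0 = 0  ✓
triangle: |2−2|=0 ≤ l₃=2 ≤ 2+2=4  ✓
parity: l₁+l₂+l₃ = 6 is even  ✓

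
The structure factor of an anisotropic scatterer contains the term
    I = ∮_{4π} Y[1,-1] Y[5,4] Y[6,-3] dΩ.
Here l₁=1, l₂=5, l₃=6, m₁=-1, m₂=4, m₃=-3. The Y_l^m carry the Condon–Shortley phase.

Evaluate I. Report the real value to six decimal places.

-0.070770

Checks pass: Σm=0; 12 even; l₃=6∈[4,6].
(2·1+1)(2·5+1)(2·6+1) = 429
Δ: 0! 2! 10! / 13! → 1/858
sum: t=0:+1/14400 = 1/14400
3j²(1 5 6; 0 0 0) = Δ·Π!·Σ² = 6/143  (sign +1)
sum: t=0:+1/725760 = 1/725760
3j²(1 5 6; -1 4 -3) = Δ·Π!·Σ² = 1/286  (sign -1)
combine: 4πI² = 429·6/143·1/286 = 9/143
take √, sign -1: I = -0.07076985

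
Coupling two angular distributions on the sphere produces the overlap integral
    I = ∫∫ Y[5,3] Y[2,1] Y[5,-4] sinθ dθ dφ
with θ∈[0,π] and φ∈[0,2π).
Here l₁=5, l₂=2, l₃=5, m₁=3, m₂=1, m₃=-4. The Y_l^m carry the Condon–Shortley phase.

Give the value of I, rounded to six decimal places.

Rules hold: Σm=0, L=12 even, 3≤5≤7.
N = 11·5·11 = 605
Δ = 2!·8!·2!/13! = 1/38610
Racah Σ t=0..2: t=0:+1/2880 t=1:−1/576 t=2:+1/2880 = -1/960
⇒ 3j(5 2 5; 0 0 0)² = 10/429, sgn +1
Racah Σ t=1..2: t=1:−1/10080 t=2:+1/80640 = -1/11520
⇒ 3j(5 2 5; 3 1 -4)² = 49/1430, sgn +1
4πI² = N·(3j₀)²·(3jₘ)² = 245/507
I = +1·√(0.483235/4π) = 0.19609844

0.196098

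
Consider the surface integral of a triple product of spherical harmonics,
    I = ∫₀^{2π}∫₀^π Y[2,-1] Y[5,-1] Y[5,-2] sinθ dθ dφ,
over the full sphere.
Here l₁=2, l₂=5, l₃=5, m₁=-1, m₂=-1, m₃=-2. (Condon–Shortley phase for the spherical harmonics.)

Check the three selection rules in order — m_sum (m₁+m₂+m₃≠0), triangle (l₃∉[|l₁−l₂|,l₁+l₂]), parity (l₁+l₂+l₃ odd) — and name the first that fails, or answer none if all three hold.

m_sum

m₁+m₂+m₃ = -1 − 1 − 2 = -4  ✗
triangle: |2−5|=3 ≤ l₃=5 ≤ 2+5=7
parity: l₁+l₂+l₃ = 12 is even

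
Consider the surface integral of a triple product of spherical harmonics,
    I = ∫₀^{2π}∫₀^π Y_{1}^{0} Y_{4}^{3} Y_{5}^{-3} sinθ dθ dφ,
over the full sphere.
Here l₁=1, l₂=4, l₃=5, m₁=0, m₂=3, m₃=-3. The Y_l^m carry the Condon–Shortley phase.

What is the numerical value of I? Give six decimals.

-0.196426

Rules hold: Σm=0, L=10 even, 3≤5≤5.
N = 3·9·11 = 297
Δ = 0!·2!·8!/11! = 1/495
Racah Σ t=0..0: t=0:+1/576 = 1/576
⇒ 3j(1 4 5; 0 0 0)² = 5/99, sgn -1
Racah Σ t=0..0: t=0:+1/5040 = 1/5040
⇒ 3j(1 4 5; 0 3 -3)² = 16/495, sgn +1
4πI² = N·(3j₀)²·(3jₘ)² = 16/33
I = -1·√(0.484848/4π) = -0.19642560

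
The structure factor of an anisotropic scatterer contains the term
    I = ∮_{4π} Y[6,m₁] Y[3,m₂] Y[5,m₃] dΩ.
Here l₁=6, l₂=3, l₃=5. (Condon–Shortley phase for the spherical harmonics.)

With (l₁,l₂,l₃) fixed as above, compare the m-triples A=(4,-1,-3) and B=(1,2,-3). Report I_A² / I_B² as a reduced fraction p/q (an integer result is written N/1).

15/32

Shared (l₁,l₂,l₃)=(6,3,5): N and (l;000)² cancel in I_A²/I_B².
A: Δ = 4!·8!·2!/15! = 1/675675; Racah Σ t=0..2: t=0:+1/69120 t=1:−1/30240 t=2:+1/322560 = -1/64512; ⇒ 3j(6 3 5; 4 -1 -3)² = 10/1001, sgn -1
B: Δ = 4!·8!·2!/15! = 1/675675; Racah Σ t=3..4: t=3:−1/17280 t=4:+1/120960 = -1/20160; ⇒ 3j(6 3 5; 1 2 -3)² = 64/3003, sgn -1
I_A²/I_B² = (10/1001)/(64/3003) = 15/32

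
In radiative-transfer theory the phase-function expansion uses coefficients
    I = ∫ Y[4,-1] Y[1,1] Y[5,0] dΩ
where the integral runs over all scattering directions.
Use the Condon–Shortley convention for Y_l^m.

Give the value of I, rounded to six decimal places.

Checks pass: Σm=0; 10 even; l₃=5∈[3,5].
(2·4+1)(2·1+1)(2·5+1) = 297
Δ: 0! 8! 2! / 11! → 1/495
sum: t=0:+1/576 = 1/576
3j²(4 1 5; 0 0 0) = Δ·Π!·Σ² = 5/99  (sign -1)
sum: t=0:+1/1440 = 1/1440
3j²(4 1 5; -1 1 0) = Δ·Π!·Σ² = 2/99  (sign -1)
combine: 4πI² = 297·5/99·2/99 = 10/33
take √, sign +1: I = 0.15528807

0.155288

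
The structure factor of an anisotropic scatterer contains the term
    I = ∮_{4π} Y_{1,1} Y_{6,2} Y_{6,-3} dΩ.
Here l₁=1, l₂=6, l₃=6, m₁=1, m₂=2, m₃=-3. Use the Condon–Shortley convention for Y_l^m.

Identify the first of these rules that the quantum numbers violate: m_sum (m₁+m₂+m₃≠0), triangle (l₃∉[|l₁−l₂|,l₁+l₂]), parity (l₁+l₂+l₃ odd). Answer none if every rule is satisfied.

parity

azimuthal sum: 1 + 2 − 3 = 0  ✓
5 ≤ 6 ≤ 7 (triangle on l)  ✓
L = 1 + 6 + 6 = 13 (odd)  ✗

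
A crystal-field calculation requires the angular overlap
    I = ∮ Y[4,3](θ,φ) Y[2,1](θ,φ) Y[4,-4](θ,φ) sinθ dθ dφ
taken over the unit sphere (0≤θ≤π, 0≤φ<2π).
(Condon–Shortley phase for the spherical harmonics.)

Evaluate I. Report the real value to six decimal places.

0.198645

Checks pass: Σm=0; 10 even; l₃=4∈[2,6].
(2·4+1)(2·2+1)(2·4+1) = 405
Δ: 2! 6! 2! / 11! → 1/13860
sum: t=0:+1/192 t=1:−1/36 t=2:+1/192 = -5/288
3j²(4 2 4; 0 0 0) = Δ·Π!·Σ² = 20/693  (sign -1)
sum: t=1:−1/1440 = -1/1440
3j²(4 2 4; 3 1 -4) = Δ·Π!·Σ² = 7/165  (sign -1)
combine: 4πI² = 405·20/693·7/165 = 60/121
take √, sign +1: I = 0.19864517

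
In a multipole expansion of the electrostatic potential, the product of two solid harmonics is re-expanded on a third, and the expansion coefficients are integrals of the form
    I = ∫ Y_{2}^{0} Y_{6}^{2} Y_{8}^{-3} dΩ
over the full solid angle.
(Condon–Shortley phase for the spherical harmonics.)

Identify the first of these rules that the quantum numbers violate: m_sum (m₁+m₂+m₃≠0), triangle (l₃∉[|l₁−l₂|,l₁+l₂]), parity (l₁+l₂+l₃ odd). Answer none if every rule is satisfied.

azimuthal sum: 0 + 2 − 3 = -1  ✗
4 ≤ 8 ≤ 8 (triangle on l)
L = 2 + 6 + 8 = 16 (even)

m_sum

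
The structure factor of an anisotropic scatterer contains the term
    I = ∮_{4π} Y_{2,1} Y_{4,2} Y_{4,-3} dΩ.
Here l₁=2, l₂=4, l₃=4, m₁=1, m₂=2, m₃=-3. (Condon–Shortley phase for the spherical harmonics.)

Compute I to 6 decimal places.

Rules hold: Σm=0, L=10 even, 2≤4≤6.
N = 5·9·9 = 405
Δ = 2!·2!·6!/11! = 1/13860
Racah Σ t=0..2: t=0:+1/192 t=1:−1/36 t=2:+1/192 = -5/288
⇒ 3j(2 4 4; 0 0 0)² = 20/693, sgn -1
Racah Σ t=0..1: t=0:+1/1440 t=1:−1/240 = -1/288
⇒ 3j(2 4 4; 1 2 -3)² = 5/132, sgn +1
4πI² = N·(3j₀)²·(3jₘ)² = 375/847
I = -1·√(0.442739/4π) = -0.18770204

-0.187702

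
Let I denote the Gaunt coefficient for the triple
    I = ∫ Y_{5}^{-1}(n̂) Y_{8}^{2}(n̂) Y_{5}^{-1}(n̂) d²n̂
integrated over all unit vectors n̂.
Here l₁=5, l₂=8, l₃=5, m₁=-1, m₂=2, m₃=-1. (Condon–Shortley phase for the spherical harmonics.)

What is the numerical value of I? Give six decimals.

m-sum 0 ✓  L=18 even ✓  3≤5≤13 ✓
Π(2lᵢ+1) = 11×17×11 = 2057
triangle coeff Δ(5,8,5) = 1/37413090
Σ_t [3,5]: t=3:−1/1036800 t=4:+1/331776 t=5:−1/1036800 = 1/921600
(3j)²=490/46189 [(5 8 5; 0 0 0)], sign=-1
Σ_t [4,6]: t=4:+1/1658880 t=5:−1/518400 t=6:+1/1658880 = -1/1382400
(3j)²=504/46189 [(5 8 5; -1 2 -1)], sign=-1
⇒ 4πI² = 246960/1037153
I = (+1)√(246960/1037153/(4π)) = 0.13765341

0.137653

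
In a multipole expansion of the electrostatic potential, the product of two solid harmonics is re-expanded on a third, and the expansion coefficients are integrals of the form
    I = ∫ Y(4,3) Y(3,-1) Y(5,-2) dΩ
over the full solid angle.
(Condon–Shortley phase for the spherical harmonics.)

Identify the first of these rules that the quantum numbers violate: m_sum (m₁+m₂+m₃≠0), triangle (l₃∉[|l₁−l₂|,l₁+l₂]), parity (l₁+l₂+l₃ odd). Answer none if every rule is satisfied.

none

Σmᵢ = 0  ✓
l₃∈[|l₁−l₂|,l₁+l₂]=[1,7], have l₃=5  ✓
Σlᵢ = 12 ⇒ even  ✓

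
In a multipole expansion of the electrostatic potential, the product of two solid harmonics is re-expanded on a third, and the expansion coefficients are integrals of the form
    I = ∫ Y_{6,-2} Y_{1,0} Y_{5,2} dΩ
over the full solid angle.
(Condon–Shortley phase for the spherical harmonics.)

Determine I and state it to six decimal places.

0.231133

Checks pass: Σm=0; 12 even; l₃=5∈[5,7].
(2·6+1)(2·1+1)(2·5+1) = 429
Δ: 2! 10! 0! / 13! → 1/858
sum: t=1:−1/14400 = -1/14400
3j²(6 1 5; 0 0 0) = Δ·Π!·Σ² = 6/143  (sign +1)
sum: t=1:−1/30240 = -1/30240
3j²(6 1 5; -2 0 2) = Δ·Π!·Σ² = 16/429  (sign +1)
combine: 4πI² = 429·6/143·16/429 = 96/143
take √, sign +1: I = 0.23113338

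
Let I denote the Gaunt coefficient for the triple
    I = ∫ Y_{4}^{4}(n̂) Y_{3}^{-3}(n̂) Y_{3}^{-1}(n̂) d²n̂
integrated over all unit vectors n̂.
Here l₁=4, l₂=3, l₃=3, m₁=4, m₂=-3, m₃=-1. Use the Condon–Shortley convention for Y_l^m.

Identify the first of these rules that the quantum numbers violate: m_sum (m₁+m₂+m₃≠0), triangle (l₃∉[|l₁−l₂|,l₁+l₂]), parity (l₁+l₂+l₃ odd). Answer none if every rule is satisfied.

none

m₁+m₂+m₃ = 4 − 3 − 1 = 0  ✓
triangle: |4−3|=1 ≤ l₃=3 ≤ 4+3=7  ✓
parity: l₁+l₂+l₃ = 10 is even  ✓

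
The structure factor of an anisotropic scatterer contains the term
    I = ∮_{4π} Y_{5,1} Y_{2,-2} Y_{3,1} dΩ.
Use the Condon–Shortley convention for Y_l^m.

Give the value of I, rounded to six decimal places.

-0.092802

Rules hold: Σm=0, L=10 even, 3≤3≤7.
N = 11·5·7 = 385
Δ = 4!·6!·0!/11! = 1/2310
Racah Σ t=2..2: t=2:+1/144 = 1/144
⇒ 3j(5 2 3; 0 0 0)² = 10/231, sgn -1
Racah Σ t=0..0: t=0:+1/1152 = 1/1152
⇒ 3j(5 2 3; 1 -2 1)² = 1/154, sgn +1
4πI² = N·(3j₀)²·(3jₘ)² = 25/231
I = -1·√(0.108225/4π) = -0.09280237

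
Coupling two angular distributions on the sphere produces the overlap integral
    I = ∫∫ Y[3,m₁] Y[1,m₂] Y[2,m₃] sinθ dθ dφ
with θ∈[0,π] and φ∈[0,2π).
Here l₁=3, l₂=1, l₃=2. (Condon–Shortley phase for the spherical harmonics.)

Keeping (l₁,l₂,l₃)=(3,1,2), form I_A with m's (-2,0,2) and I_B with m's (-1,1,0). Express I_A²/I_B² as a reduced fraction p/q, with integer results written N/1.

Shared (l₁,l₂,l₃)=(3,1,2): N and (l;000)² cancel in I_A²/I_B².
A: Δ = 2!·4!·0!/7! = 1/105; Racah Σ t=1..1: t=1:−1/24 = -1/24; ⇒ 3j(3 1 2; -2 0 2)² = 1/21, sgn -1
B: Δ = 2!·4!·0!/7! = 1/105; Racah Σ t=2..2: t=2:+1/8 = 1/8; ⇒ 3j(3 1 2; -1 1 0)² = 2/35, sgn +1
I_A²/I_B² = (1/21)/(2/35) = 5/6

5/6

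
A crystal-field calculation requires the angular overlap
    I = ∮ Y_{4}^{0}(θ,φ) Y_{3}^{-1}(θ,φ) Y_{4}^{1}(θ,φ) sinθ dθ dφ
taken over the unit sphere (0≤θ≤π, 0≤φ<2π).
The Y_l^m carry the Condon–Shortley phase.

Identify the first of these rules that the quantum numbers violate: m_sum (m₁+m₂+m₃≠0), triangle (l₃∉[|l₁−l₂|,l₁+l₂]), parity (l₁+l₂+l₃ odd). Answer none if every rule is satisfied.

parity

m₁+m₂+m₃ = 0 − 1 + 1 = 0  ✓
triangle: |4−3|=1 ≤ l₃=4 ≤ 4+3=7  ✓
parity: l₁+l₂+l₃ = 11 is odd  ✗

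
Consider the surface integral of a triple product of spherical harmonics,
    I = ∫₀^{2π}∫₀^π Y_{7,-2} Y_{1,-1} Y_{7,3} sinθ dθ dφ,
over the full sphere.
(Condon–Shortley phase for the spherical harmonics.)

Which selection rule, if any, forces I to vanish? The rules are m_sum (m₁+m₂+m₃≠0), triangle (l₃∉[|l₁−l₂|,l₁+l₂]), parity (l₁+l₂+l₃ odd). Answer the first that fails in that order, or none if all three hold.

Σmᵢ = 0  ✓
l₃∈[|l₁−l₂|,l₁+l₂]=[6,8], have l₃=7  ✓
Σlᵢ = 15 ⇒ odd  ✗

parity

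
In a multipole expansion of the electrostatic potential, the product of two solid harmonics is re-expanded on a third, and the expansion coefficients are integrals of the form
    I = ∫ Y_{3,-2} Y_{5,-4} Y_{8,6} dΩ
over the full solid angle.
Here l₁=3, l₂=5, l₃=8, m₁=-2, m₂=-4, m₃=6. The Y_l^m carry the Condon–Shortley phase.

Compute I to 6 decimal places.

0.265660

Checks pass: Σm=0; 16 even; l₃=8∈[2,8].
(2·3+1)(2·5+1)(2·8+1) = 1309
Δ: 0! 6! 10! / 17! → 1/136136
sum: t=0:+1/518400 = 1/518400
3j²(3 5 8; 0 0 0) = Δ·Π!·Σ² = 56/2431  (sign +1)
sum: t=0:+1/43545600 = 1/43545600
3j²(3 5 8; -2 -4 6) = Δ·Π!·Σ² = 1/34  (sign +1)
combine: 4πI² = 1309·56/2431·1/34 = 196/221
take √, sign +1: I = 0.26566049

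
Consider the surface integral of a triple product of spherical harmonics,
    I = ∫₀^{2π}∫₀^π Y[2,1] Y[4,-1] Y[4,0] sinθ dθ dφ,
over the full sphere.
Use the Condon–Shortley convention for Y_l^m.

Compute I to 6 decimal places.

-0.044869

Checks pass: Σm=0; 10 even; l₃=4∈[2,6].
(2·2+1)(2·4+1)(2·4+1) = 405
Δ: 2! 2! 6! / 11! → 1/13860
sum: t=0:+1/192 t=1:−1/36 t=2:+1/192 = -5/288
3j²(2 4 4; 0 0 0) = Δ·Π!·Σ² = 20/693  (sign -1)
sum: t=0:+1/72 t=1:−1/96 = 1/288
3j²(2 4 4; 1 -1 0) = Δ·Π!·Σ² = 1/462  (sign +1)
combine: 4πI² = 405·20/693·1/462 = 150/5929
take √, sign -1: I = -0.04486937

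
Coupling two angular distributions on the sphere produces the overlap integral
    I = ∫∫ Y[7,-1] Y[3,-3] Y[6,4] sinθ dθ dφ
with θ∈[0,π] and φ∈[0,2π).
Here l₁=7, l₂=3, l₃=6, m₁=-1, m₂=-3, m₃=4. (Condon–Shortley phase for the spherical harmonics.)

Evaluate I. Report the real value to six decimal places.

Checks pass: Σm=0; 16 even; l₃=6∈[4,10].
(2·7+1)(2·3+1)(2·6+1) = 1365
Δ: 4! 10! 2! / 17! → 1/2042040
sum: t=1:−1/207360 t=2:+1/57600 t=3:−1/207360 = 1/129600
3j²(7 3 6; 0 0 0) = Δ·Π!·Σ² = 168/12155  (sign +1)
sum: t=0:+1/3870720 = 1/3870720
3j²(7 3 6; -1 -3 4) = Δ·Π!·Σ² = 675/136136  (sign +1)
combine: 4πI² = 1365·168/12155·675/136136 = 42525/454597
take √, sign +1: I = 0.08627877

0.086279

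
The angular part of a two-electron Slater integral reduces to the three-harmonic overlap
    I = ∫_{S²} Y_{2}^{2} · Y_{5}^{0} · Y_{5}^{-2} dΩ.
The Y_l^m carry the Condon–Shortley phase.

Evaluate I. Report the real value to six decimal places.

Checks pass: Σm=0; 12 even; l₃=5∈[3,7].
(2·2+1)(2·5+1)(2·5+1) = 605
Δ: 2! 2! 8! / 13! → 1/38610
sum: t=0:+1/2880 t=1:−1/576 t=2:+1/2880 = -1/960
3j²(2 5 5; 0 0 0) = Δ·Π!·Σ² = 10/429  (sign +1)
sum: t=0:+1/2880 = 1/2880
3j²(2 5 5; 2 0 -2) = Δ·Π!·Σ² = 14/429  (sign -1)
combine: 4πI² = 605·10/429·14/429 = 700/1521
take √, sign -1: I = -0.19137248

-0.191372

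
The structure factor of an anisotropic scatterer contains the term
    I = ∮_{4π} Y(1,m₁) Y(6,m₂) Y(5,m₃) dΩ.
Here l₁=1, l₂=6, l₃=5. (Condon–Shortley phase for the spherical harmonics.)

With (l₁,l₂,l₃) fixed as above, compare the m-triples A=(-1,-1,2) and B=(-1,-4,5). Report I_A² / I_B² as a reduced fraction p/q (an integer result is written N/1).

Shared (l₁,l₂,l₃)=(1,6,5): N and (l;000)² cancel in I_A²/I_B².
A: Δ = 2!·0!·10!/13! = 1/858; Racah Σ t=2..2: t=2:+1/60480 = 1/60480; ⇒ 3j(1 6 5; -1 -1 2)² = 5/429, sgn -1
B: Δ = 2!·0!·10!/13! = 1/858; Racah Σ t=2..2: t=2:+1/7257600 = 1/7257600; ⇒ 3j(1 6 5; -1 -4 5)² = 1/858, sgn +1
I_A²/I_B² = (5/429)/(1/858) = 10/1

10/1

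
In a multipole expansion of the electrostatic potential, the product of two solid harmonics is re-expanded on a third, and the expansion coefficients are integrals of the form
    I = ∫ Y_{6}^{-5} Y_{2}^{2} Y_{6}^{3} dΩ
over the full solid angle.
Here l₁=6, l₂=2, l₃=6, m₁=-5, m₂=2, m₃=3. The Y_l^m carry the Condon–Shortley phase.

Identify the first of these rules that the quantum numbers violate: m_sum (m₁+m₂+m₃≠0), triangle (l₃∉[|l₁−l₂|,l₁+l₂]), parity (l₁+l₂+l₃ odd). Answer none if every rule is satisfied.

none

m₁+m₂+m₃ = -5 + 2 + 3 = 0  ✓
triangle: |6−2|=4 ≤ l₃=6 ≤ 6+2=8  ✓
parity: l₁+l₂+l₃ = 14 is even  ✓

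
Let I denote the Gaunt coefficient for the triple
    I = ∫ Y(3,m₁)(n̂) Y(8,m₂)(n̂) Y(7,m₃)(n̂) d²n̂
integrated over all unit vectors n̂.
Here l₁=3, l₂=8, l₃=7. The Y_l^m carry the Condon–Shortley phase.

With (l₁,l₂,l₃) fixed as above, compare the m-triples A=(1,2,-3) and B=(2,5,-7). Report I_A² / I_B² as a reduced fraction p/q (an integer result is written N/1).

3364/1183

Same 3,8,7: normalisation and zero-m 3j drop out of the ratio.
A: Δ: 4! 2! 12! / 19! → 1/5290740; sum: t=0:+1/348364800 t=1:−1/13063680 t=2:+1/7741440 = 29/522547200; 3j²(3 8 7; 1 2 -3) = Δ·Π!·Σ² = 1682/264537  (sign +1)
B: Δ: 4! 2! 12! / 19! → 1/5290740; sum: t=1:−1/5748019200 = -1/5748019200; 3j²(3 8 7; 2 5 -7) = Δ·Π!·Σ² = 13/5814  (sign -1)
I_A²/I_B² = (1682/264537)/(13/5814) = 3364/1183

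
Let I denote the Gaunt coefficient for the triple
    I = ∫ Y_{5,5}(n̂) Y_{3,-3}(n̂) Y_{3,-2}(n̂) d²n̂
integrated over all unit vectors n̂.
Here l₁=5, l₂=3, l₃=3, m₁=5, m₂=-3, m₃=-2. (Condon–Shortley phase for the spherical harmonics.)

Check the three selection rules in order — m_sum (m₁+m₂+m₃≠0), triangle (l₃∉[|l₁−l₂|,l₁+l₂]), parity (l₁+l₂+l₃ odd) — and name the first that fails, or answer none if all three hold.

m₁+m₂+m₃ = 5 − 3 − 2 = 0  ✓
triangle: |5−3|=2 ≤ l₃=3 ≤ 5+3=8  ✓
parity: l₁+l₂+l₃ = 11 is odd  ✗

parity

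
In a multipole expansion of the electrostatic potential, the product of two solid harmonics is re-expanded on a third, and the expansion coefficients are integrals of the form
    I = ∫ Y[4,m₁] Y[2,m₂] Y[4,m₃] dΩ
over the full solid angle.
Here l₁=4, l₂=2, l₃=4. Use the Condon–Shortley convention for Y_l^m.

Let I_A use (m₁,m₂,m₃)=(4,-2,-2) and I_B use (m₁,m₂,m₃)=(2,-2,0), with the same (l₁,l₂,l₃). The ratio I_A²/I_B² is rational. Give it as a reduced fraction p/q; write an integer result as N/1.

l's match ⇒ only the (l;m) 3-j factors differ between A and B.
A: triangle coeff Δ(4,2,4) = 1/13860; Σ_t [0,0]: t=0:+1/2880 = 1/2880; (3j)²=2/165 [(4 2 4; 4 -2 -2)], sign=+1
B: triangle coeff Δ(4,2,4) = 1/13860; Σ_t [0,0]: t=0:+1/192 = 1/192; (3j)²=3/77 [(4 2 4; 2 -2 0)], sign=+1
I_A²/I_B² = (2/165)/(3/77) = 14/45

14/45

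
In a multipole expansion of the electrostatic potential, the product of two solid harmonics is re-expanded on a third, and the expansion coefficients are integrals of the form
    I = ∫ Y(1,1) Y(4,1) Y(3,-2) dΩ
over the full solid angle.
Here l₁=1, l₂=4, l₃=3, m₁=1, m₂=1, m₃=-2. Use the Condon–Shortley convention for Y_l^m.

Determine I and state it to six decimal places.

Checks pass: Σm=0; 8 even; l₃=3∈[3,5].
(2·1+1)(2·4+1)(2·3+1) = 189
Δ: 2! 0! 6! / 9! → 1/252
sum: t=1:−1/36 = -1/36
3j²(1 4 3; 0 0 0) = Δ·Π!·Σ² = 4/63  (sign +1)
sum: t=0:+1/240 = 1/240
3j²(1 4 3; 1 1 -2) = Δ·Π!·Σ² = 1/84  (sign -1)
combine: 4πI² = 189·4/63·1/84 = 1/7
take √, sign -1: I = -0.10662181

-0.106622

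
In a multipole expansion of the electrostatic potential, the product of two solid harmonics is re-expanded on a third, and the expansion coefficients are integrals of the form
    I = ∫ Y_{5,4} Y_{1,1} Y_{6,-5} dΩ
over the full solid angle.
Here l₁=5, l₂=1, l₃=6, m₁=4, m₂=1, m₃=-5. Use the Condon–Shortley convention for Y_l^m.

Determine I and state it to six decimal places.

Rules hold: Σm=0, L=12 even, 4≤6≤6.
N = 11·3·13 = 429
Δ = 0!·10!·2!/13! = 1/858
Racah Σ t=0..0: t=0:+1/14400 = 1/14400
⇒ 3j(5 1 6; 0 0 0)² = 6/143, sgn +1
Racah Σ t=0..0: t=0:+1/725760 = 1/725760
⇒ 3j(5 1 6; 4 1 -5)² = 5/78, sgn -1
4πI² = N·(3j₀)²·(3jₘ)² = 15/13
I = -1·√(1.15385/4π) = -0.30301841

-0.303018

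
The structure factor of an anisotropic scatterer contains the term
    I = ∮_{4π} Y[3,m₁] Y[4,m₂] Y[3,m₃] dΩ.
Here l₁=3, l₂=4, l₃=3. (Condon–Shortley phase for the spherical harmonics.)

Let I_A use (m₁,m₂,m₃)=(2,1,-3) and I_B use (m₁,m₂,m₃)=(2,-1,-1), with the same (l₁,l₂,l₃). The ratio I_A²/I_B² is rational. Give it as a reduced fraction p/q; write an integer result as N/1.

Same 3,4,3: normalisation and zero-m 3j drop out of the ratio.
A: Δ: 4! 2! 4! / 11! → 1/34650; sum: t=1:−1/288 = -1/288; 3j²(3 4 3; 2 1 -3) = Δ·Π!·Σ² = 5/231  (sign -1)
B: Δ: 4! 2! 4! / 11! → 1/34650; sum: t=0:+1/144 t=1:−1/48 = -1/72; 3j²(3 4 3; 2 -1 -1) = Δ·Π!·Σ² = 16/693  (sign -1)
I_A²/I_B² = (5/231)/(16/693) = 15/16

15/16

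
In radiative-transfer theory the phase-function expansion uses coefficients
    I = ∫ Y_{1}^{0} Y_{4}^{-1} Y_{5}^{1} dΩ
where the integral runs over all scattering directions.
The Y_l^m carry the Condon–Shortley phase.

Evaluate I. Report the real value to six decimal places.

-0.240571

Checks pass: Σm=0; 10 even; l₃=5∈[3,5].
(2·1+1)(2·4+1)(2·5+1) = 297
Δ: 0! 2! 8! / 11! → 1/495
sum: t=0:+1/576 = 1/576
3j²(1 4 5; 0 0 0) = Δ·Π!·Σ² = 5/99  (sign -1)
sum: t=0:+1/720 = 1/720
3j²(1 4 5; 0 -1 1) = Δ·Π!·Σ² = 8/165  (sign +1)
combine: 4πI² = 297·5/99·8/165 = 8/11
take √, sign -1: I = -0.24057125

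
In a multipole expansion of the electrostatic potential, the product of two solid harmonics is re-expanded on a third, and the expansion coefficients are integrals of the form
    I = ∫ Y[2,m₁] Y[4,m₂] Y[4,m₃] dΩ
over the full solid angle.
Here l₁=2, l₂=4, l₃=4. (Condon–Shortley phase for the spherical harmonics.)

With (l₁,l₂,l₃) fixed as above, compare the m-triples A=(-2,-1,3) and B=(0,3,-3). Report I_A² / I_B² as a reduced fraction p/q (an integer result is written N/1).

l's match ⇒ only the (l;m) 3-j factors differ between A and B.
A: triangle coeff Δ(2,4,4) = 1/13860; Σ_t [2,2]: t=2:+1/480 = 1/480; (3j)²=3/110 [(2 4 4; -2 -1 3)], sign=-1
B: triangle coeff Δ(2,4,4) = 1/13860; Σ_t [1,2]: t=1:−1/720 t=2:+1/480 = 1/1440; (3j)²=7/1980 [(2 4 4; 0 3 -3)], sign=-1
I_A²/I_B² = (3/110)/(7/1980) = 54/7

54/7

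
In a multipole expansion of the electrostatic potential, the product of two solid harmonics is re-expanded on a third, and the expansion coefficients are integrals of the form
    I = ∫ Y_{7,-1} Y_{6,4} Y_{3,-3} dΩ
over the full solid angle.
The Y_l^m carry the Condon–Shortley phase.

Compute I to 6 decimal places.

0.086279

Rules hold: Σm=0, L=16 even, 1≤3≤13.
N = 15·13·7 = 1365
Δ = 10!·4!·2!/17! = 1/2042040
Racah Σ t=4..6: t=4:+1/207360 t=5:−1/57600 t=6:+1/207360 = -1/129600
⇒ 3j(7 6 3; 0 0 0)² = 168/12155, sgn +1
Racah Σ t=8..8: t=8:+1/3870720 = 1/3870720
⇒ 3j(7 6 3; -1 4 -3)² = 675/136136, sgn +1
4πI² = N·(3j₀)²·(3jₘ)² = 42525/454597
I = +1·√(0.0935444/4π) = 0.08627877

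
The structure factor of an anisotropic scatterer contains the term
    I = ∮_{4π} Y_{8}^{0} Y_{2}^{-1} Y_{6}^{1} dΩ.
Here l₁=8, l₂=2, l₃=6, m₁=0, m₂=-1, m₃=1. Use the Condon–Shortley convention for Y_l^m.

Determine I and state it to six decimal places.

0.179619

m-sum 0 ✓  L=16 even ✓  6≤6≤10 ✓
Π(2lᵢ+1) = 17×5×13 = 1105
triangle coeff Δ(8,2,6) = 1/30940
Σ_t [2,2]: t=2:+1/2073600 = 1/2073600
(3j)²=28/1105 [(8 2 6; 0 0 0)], sign=+1
Σ_t [1,1]: t=1:−1/3628800 = -1/3628800
(3j)²=16/1105 [(8 2 6; 0 -1 1)], sign=+1
⇒ 4πI² = 448/1105
I = (+1)√(448/1105/(4π)) = 0.17961927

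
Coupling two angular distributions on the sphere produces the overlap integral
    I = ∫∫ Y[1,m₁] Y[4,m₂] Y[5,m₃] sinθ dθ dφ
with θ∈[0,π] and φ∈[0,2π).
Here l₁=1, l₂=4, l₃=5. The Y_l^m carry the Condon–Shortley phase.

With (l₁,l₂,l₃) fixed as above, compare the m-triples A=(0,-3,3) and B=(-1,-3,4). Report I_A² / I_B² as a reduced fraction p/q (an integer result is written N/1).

Shared (l₁,l₂,l₃)=(1,4,5): N and (l;000)² cancel in I_A²/I_B².
A: Δ = 0!·2!·8!/11! = 1/495; Racah Σ t=0..0: t=0:+1/5040 = 1/5040; ⇒ 3j(1 4 5; 0 -3 3)² = 16/495, sgn +1
B: Δ = 0!·2!·8!/11! = 1/495; Racah Σ t=0..0: t=0:+1/10080 = 1/10080; ⇒ 3j(1 4 5; -1 -3 4)² = 4/55, sgn -1
I_A²/I_B² = (16/495)/(4/55) = 4/9

4/9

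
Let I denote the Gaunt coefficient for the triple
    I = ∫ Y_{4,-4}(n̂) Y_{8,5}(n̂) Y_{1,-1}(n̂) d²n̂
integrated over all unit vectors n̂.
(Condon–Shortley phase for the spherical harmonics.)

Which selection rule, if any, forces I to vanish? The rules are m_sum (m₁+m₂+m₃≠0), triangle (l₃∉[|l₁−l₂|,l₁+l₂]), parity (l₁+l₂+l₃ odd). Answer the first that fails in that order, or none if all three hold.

m₁+m₂+m₃ = -4 + 5 − 1 = 0  ✓
triangle: |4−8|=4 ≤ l₃=1 ≤ 4+8=12  ✗
parity: l₁+l₂+l₃ = 13 is odd

triangle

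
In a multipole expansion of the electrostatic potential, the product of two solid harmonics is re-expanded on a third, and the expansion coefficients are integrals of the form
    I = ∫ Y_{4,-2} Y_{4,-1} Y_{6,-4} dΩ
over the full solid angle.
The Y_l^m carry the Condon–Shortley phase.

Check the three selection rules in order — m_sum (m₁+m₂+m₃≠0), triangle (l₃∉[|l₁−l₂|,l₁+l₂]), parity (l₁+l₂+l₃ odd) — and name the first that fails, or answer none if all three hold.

m_sum

Σmᵢ = -7  ✗
l₃∈[|l₁−l₂|,l₁+l₂]=[0,8], have l₃=6
Σlᵢ = 14 ⇒ even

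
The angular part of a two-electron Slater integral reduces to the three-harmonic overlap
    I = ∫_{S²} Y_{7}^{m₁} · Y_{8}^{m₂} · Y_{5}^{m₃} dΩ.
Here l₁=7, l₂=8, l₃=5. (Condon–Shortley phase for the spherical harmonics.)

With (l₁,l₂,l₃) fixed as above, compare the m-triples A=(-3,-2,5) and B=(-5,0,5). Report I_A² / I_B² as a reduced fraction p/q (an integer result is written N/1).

35/11

Same 7,8,5: normalisation and zero-m 3j drop out of the ratio.
A: Δ: 10! 4! 6! / 21! → 1/814773960; sum: t=6:+1/298598400 = 1/298598400; 3j²(7 8 5; -3 -2 5) = Δ·Π!·Σ² = 525/46189  (sign +1)
B: Δ: 10! 4! 6! / 21! → 1/814773960; sum: t=8:+1/1393459200 = 1/1393459200; 3j²(7 8 5; -5 0 5) = Δ·Π!·Σ² = 15/4199  (sign +1)
I_A²/I_B² = (525/46189)/(15/4199) = 35/11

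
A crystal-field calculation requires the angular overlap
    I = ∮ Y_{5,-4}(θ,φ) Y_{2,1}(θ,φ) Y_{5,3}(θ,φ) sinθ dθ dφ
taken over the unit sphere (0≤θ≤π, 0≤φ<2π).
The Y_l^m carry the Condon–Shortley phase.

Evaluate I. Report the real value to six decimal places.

Checks pass: Σm=0; 12 even; l₃=5∈[3,7].
(2·5+1)(2·2+1)(2·5+1) = 605
Δ: 2! 8! 2! / 13! → 1/38610
sum: t=0:+1/2880 t=1:−1/576 t=2:+1/2880 = -1/960
3j²(5 2 5; 0 0 0) = Δ·Π!·Σ² = 10/429  (sign +1)
sum: t=1:−1/80640 t=2:+1/10080 = 1/11520
3j²(5 2 5; -4 1 3) = Δ·Π!·Σ² = 49/1430  (sign +1)
combine: 4πI² = 605·10/429·49/1430 = 245/507
take √, sign +1: I = 0.19609844

0.196098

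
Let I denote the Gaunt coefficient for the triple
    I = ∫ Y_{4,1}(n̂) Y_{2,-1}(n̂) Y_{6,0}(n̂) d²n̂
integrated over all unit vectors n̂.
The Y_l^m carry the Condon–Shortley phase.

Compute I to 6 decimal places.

Checks pass: Σm=0; 12 even; l₃=6∈[2,6].
(2·4+1)(2·2+1)(2·6+1) = 585
Δ: 0! 8! 4! / 13! → 1/6435
sum: t=0:+1/2304 = 1/2304
3j²(4 2 6; 0 0 0) = Δ·Π!·Σ² = 5/143  (sign +1)
sum: t=0:+1/4320 = 1/4320
3j²(4 2 6; 1 -1 0) = Δ·Π!·Σ² = 8/429  (sign +1)
combine: 4πI² = 585·5/143·8/429 = 600/1573
take √, sign +1: I = 0.17422334

0.174223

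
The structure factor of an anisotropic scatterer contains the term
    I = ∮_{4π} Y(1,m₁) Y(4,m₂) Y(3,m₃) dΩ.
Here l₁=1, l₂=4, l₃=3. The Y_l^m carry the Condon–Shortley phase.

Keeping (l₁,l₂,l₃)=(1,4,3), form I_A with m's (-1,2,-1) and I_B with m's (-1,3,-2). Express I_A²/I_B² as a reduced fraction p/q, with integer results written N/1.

Shared (l₁,l₂,l₃)=(1,4,3): N and (l;000)² cancel in I_A²/I_B².
A: Δ = 2!·0!·6!/9! = 1/252; Racah Σ t=2..2: t=2:+1/96 = 1/96; ⇒ 3j(1 4 3; -1 2 -1)² = 5/84, sgn +1
B: Δ = 2!·0!·6!/9! = 1/252; Racah Σ t=2..2: t=2:+1/240 = 1/240; ⇒ 3j(1 4 3; -1 3 -2)² = 1/12, sgn -1
I_A²/I_B² = (5/84)/(1/12) = 5/7

5/7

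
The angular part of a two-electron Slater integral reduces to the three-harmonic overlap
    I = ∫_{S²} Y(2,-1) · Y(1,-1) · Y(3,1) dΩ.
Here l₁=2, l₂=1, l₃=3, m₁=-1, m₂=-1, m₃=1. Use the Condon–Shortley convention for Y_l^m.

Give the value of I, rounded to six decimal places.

0.000000

m-sum = -1 − 1 + 1 = -1 ≠ 0 ⇒ I = 0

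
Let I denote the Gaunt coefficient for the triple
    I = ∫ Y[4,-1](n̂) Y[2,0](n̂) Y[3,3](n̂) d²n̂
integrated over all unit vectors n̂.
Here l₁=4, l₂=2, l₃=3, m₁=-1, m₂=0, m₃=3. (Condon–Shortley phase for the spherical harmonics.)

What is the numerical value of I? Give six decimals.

0.000000

-1 + 0 + 3 = 2 ≠ 0: azimuthal integral kills it; I = 0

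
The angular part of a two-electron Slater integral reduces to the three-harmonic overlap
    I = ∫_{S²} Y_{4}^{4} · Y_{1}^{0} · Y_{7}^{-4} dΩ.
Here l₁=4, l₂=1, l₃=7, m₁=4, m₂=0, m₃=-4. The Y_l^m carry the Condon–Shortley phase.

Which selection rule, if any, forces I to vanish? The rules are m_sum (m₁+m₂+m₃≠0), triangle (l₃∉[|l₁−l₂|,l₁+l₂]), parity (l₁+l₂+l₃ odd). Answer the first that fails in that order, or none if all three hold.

m₁+m₂+m₃ = 4 + 0 − 4 = 0  ✓
triangle: |4−1|=3 ≤ l₃=7 ≤ 4+1=5  ✗
parity: l₁+l₂+l₃ = 12 is even

triangle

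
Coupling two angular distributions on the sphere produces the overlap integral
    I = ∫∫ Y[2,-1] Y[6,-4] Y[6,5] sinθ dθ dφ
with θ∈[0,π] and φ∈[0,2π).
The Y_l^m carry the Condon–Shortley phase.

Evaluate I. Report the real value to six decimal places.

-0.197649

m-sum 0 ✓  L=14 even ✓  4≤6≤8 ✓
Π(2lᵢ+1) = 5×13×13 = 845
triangle coeff Δ(2,6,6) = 1/90090
Σ_t [0,2]: t=0:+1/69120 t=1:−1/14400 t=2:+1/69120 = -7/172800
(3j)²=14/715 [(2 6 6; 0 0 0)], sign=-1
Σ_t [1,2]: t=1:−1/725760 t=2:+1/7257600 = -1/806400
(3j)²=27/910 [(2 6 6; -1 -4 5)], sign=+1
⇒ 4πI² = 27/55
I = (-1)√(27/55/(4π)) = -0.19764945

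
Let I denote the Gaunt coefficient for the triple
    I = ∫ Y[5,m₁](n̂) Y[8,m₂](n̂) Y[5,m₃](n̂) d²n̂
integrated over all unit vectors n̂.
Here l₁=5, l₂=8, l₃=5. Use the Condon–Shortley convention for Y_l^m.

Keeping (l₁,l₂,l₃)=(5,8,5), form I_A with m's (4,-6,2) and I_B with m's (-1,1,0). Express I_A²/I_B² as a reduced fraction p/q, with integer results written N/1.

143/2940

Shared (l₁,l₂,l₃)=(5,8,5): N and (l;000)² cancel in I_A²/I_B².
A: Δ = 8!·2!·8!/19! = 1/37413090; Racah Σ t=0..1: t=0:+1/58060800 t=1:−1/50803200 = -1/406425600; ⇒ 3j(5 8 5; 4 -6 2)² = 1/3230, sgn +1
B: Δ = 8!·2!·8!/19! = 1/37413090; Racah Σ t=4..6: t=4:+1/829440 t=5:−1/414720 t=6:+1/2073600 = -1/1382400; ⇒ 3j(5 8 5; -1 1 0)² = 294/46189, sgn +1
I_A²/I_B² = (1/3230)/(294/46189) = 143/2940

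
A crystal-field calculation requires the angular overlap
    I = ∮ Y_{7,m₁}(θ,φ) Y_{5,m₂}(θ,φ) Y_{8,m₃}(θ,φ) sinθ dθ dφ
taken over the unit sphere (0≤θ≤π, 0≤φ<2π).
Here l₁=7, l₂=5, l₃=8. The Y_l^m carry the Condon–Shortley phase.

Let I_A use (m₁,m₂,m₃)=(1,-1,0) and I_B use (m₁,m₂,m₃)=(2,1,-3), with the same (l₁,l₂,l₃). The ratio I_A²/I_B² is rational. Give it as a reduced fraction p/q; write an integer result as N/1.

l's match ⇒ only the (l;m) 3-j factors differ between A and B.
A: triangle coeff Δ(7,5,8) = 1/814773960; Σ_t [0,4]: t=0:+1/19906560 t=1:−1/3110400 t=2:+1/3317760 t=3:−1/21772800 t=4:+1/1393459200 = -1/66355200; (3j)²=21/92378 [(7 5 8; 1 -1 0)], sign=-1
B: triangle coeff Δ(7,5,8) = 1/814773960; Σ_t [0,4]: t=0:+1/248832000 t=1:−1/12441600 t=2:+1/5806080 t=3:−1/17418240 t=4:+1/418037760 = 61/1492992000; (3j)²=3721/503880 [(7 5 8; 2 1 -3)], sign=-1
I_A²/I_B² = (21/92378)/(3721/503880) = 1260/40931

1260/40931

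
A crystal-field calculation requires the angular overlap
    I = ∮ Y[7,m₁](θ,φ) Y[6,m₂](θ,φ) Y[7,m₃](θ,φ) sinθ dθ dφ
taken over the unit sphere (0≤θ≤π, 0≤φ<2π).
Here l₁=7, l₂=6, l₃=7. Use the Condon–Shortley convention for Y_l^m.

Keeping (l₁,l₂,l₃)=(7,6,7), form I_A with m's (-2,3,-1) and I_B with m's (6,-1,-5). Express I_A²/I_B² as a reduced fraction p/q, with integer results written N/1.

Same 7,6,7: normalisation and zero-m 3j drop out of the ratio.
A: Δ: 6! 8! 6! / 21! → 1/2444321880; sum: t=3:−1/37324800 t=4:+1/4147200 t=5:−1/3317760 t=6:+1/18662400 = -1/29859840; 3j²(7 6 7; -2 3 -1) = Δ·Π!·Σ² = 175/138567  (sign -1)
B: Δ: 6! 8! 6! / 21! → 1/2444321880; sum: t=0:+1/435456000 t=1:−1/232243200 = -1/497664000; 3j²(7 6 7; 6 -1 -5) = Δ·Π!·Σ² = 77/12920  (sign -1)
I_A²/I_B² = (175/138567)/(77/12920) = 1000/4719

1000/4719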